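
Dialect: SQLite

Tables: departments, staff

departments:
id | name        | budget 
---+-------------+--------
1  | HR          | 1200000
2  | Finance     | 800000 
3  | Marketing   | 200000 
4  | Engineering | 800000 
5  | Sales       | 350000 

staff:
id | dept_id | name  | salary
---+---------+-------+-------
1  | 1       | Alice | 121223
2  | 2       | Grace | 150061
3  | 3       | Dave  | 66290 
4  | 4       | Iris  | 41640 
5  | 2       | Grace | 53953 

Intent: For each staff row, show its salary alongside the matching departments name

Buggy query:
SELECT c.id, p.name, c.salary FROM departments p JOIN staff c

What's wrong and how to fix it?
Bug: JOIN with no ON clause produces a cartesian product; every staff row pairs with every departments row

Fix: Add ON c.dept_id = p.id to the JOIN

Corrected query:
SELECT c.id, p.name, c.salary FROM departments p JOIN staff c ON c.dept_id = p.id

Result:
id | name        | salary
---+-------------+-------
1  | HR          | 121223
2  | Finance     | 150061
3  | Marketing   | 66290 
4  | Engineering | 41640 
5  | Finance     | 53953 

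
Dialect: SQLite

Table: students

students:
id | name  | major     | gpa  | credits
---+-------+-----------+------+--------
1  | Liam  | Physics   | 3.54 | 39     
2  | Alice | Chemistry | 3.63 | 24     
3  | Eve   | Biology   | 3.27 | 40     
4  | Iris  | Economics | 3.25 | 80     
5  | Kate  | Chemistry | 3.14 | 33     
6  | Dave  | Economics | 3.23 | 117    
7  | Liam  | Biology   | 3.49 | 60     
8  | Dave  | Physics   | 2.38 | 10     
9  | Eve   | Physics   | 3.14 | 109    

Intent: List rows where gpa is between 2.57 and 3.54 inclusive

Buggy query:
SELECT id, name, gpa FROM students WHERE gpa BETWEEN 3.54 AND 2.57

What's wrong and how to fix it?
Bug: BETWEEN expects the lower bound first; with 3.54 AND 2.57 the range is empty

Fix: Write BETWEEN 2.57 AND 3.54

Corrected query:
SELECT id, name, gpa FROM students WHERE gpa BETWEEN 2.57 AND 3.54

Result:
id | name | gpa 
---+------+-----
1  | Liam | 3.54
3  | Eve  | 3.27
4  | Iris | 3.25
5  | Kate | 3.14
6  | Dave | 3.23
7  | Liam | 3.49
9  | Eve  | 3.14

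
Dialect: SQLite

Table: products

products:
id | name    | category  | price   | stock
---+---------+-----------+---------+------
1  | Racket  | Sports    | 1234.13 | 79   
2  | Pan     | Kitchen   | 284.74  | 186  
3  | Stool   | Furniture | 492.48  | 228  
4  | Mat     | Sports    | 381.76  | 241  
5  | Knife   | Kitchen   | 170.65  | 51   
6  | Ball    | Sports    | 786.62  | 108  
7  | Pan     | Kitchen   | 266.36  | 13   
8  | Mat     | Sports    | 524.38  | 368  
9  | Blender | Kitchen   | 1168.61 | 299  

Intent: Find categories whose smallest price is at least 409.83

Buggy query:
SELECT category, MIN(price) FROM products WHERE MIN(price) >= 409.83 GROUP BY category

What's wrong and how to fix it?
Bug: Aggregates like MIN are computed per group after WHERE runs

Fix: Use HAVING for the per-group MIN condition

Corrected query:
SELECT category, MIN(price) FROM products GROUP BY category HAVING MIN(price) >= 409.83

Result:
category  | MIN(price)
----------+-----------
Furniture | 492.48    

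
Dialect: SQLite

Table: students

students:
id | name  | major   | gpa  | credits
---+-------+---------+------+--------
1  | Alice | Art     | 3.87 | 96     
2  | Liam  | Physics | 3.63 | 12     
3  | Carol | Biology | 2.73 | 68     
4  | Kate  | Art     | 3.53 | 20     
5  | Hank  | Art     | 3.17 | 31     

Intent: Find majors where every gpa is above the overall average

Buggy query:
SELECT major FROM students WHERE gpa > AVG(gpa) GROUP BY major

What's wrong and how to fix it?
Bug: AVG() is an aggregate; it can't sit directly in WHERE

Fix: Compute the overall average in a scalar subquery and compare each group's MIN against it in HAVING

Corrected query:
SELECT major FROM students GROUP BY major HAVING MIN(gpa) > (SELECT AVG(gpa) FROM students)

Result:
major  
-------
Physics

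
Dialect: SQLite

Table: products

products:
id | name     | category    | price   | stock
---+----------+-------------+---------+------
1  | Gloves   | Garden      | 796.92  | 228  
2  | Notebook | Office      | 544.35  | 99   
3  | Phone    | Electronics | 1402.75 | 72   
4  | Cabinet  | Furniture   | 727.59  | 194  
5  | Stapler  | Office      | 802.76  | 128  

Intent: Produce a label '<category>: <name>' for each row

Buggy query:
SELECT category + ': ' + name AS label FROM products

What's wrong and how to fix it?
Bug: SQLite uses || for string concatenation; + coerces text to numbers (yielding 0)

Fix: Replace + with || to concatenate text

Corrected query:
SELECT category || ': ' || name AS label FROM products

Result:
label             
------------------
Garden: Gloves    
Office: Notebook  
Electronics: Phone
Furniture: Cabinet
Office: Stapler   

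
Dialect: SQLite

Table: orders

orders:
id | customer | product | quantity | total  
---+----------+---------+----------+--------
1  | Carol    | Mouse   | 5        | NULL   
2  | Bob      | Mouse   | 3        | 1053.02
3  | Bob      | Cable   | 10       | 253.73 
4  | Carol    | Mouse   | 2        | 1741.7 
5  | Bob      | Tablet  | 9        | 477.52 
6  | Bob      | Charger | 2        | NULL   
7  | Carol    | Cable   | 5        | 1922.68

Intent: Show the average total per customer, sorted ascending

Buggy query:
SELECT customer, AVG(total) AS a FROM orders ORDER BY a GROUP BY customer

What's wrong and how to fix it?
Bug: GROUP BY must precede ORDER BY

Fix: Reorder: SELECT … FROM … GROUP BY … ORDER BY …

Corrected query:
SELECT customer, AVG(total) AS a FROM orders GROUP BY customer ORDER BY a

Result:
customer | a         
---------+-----------
Bob      | 594.756667
Carol    | 1832.19   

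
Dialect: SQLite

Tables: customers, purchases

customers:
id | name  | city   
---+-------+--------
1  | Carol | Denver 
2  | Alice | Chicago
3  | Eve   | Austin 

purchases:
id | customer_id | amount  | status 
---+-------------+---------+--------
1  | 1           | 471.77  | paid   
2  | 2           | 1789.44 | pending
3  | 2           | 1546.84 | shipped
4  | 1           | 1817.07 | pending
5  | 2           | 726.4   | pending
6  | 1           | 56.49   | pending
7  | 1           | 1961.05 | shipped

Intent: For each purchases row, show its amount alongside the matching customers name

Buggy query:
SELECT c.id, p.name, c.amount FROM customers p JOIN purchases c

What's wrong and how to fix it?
Bug: Missing join condition: each purchases row is matched to all customers rows instead of just its own

Fix: Specify the join condition linking the foreign key to the parent id

Corrected query:
SELECT c.id, p.name, c.amount FROM customers p JOIN purchases c ON c.customer_id = p.id

Result:
id | name  | amount 
---+-------+--------
1  | Carol | 471.77 
2  | Alice | 1789.44
3  | Alice | 1546.84
4  | Carol | 1817.07
5  | Alice | 726.4  
6  | Carol | 56.49  
7  | Carol | 1961.05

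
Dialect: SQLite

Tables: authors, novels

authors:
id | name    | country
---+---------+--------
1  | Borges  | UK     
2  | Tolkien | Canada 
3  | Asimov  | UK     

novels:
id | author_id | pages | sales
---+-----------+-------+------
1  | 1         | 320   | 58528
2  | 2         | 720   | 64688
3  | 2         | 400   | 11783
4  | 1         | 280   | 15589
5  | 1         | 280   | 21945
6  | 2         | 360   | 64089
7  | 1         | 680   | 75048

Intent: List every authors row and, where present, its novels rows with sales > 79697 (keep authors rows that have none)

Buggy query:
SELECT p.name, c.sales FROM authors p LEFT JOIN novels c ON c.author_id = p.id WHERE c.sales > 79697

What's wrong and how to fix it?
Bug: Filtering c.sales in WHERE discards the NULL rows produced by LEFT JOIN, turning it into an inner join

Fix: Move the right-table condition into the ON clause so unmatched parents are kept

Corrected query:
SELECT p.name, c.sales FROM authors p LEFT JOIN novels c ON c.author_id = p.id AND c.sales > 79697

Result:
name    | sales
--------+------
Borges  | NULL 
Tolkien | NULL 
Asimov  | NULL 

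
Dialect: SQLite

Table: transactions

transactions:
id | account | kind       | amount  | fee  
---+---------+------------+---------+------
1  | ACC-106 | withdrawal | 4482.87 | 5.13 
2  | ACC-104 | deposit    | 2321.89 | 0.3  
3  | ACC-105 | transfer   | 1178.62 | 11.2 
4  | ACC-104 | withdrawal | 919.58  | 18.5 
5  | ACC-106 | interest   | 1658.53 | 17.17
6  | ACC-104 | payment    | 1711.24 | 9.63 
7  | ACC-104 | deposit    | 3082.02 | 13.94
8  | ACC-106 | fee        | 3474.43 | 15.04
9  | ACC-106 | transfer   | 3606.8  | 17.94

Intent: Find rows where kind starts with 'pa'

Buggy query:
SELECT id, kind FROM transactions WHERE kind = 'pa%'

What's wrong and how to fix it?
Bug: '=' compares the literal string including the % character; pattern matching needs LIKE

Fix: Use LIKE for wildcard pattern matching

Corrected query:
SELECT id, kind FROM transactions WHERE kind LIKE 'pa%'

Result:
id | kind   
---+--------
6  | payment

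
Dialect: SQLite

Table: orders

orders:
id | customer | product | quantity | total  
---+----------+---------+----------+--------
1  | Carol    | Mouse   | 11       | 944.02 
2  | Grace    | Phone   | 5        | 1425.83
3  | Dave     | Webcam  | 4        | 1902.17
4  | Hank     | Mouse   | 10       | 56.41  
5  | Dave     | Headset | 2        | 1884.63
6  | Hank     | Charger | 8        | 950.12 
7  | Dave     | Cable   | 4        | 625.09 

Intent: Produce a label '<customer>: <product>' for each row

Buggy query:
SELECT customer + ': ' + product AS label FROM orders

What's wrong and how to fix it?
Bug: '+' is numeric addition; on text columns SQLite converts them to 0 instead of concatenating

Fix: Replace + with || to concatenate text

Corrected query:
SELECT customer || ': ' || product AS label FROM orders

Result:
label        
-------------
Carol: Mouse 
Grace: Phone 
Dave: Webcam 
Hank: Mouse  
Dave: Headset
Hank: Charger
Dave: Cable  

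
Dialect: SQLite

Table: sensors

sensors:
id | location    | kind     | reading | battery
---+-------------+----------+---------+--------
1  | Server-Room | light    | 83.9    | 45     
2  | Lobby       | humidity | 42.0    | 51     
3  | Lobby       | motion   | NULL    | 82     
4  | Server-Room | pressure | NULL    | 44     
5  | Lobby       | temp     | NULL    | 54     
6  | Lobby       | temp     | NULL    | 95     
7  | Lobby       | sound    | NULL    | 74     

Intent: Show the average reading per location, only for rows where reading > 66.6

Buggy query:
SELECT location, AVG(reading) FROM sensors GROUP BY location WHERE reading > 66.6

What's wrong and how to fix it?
Bug: Row-level WHERE must come before GROUP BY in the clause order

Fix: Place WHERE between FROM and GROUP BY

Corrected query:
SELECT location, AVG(reading) FROM sensors WHERE reading > 66.6 GROUP BY location

Result:
location    | AVG(reading)
------------+-------------
Server-Room | 83.9        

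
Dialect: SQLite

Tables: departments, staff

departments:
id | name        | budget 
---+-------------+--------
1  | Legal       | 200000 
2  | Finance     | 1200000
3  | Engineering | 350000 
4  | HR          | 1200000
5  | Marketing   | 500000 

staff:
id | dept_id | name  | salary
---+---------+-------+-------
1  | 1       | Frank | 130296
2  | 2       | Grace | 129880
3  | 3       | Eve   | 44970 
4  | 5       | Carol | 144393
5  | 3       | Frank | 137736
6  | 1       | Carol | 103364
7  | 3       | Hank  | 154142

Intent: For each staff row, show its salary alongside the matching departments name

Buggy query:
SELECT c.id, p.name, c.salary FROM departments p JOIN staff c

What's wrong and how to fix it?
Bug: JOIN with no ON clause produces a cartesian product; every staff row pairs with every departments row

Fix: Specify the join condition linking the foreign key to the parent id

Corrected query:
SELECT c.id, p.name, c.salary FROM departments p JOIN staff c ON c.dept_id = p.id

Result:
id | name        | salary
---+-------------+-------
1  | Legal       | 130296
2  | Finance     | 129880
3  | Engineering | 44970 
4  | Marketing   | 144393
5  | Engineering | 137736
6  | Legal       | 103364
7  | Engineering | 154142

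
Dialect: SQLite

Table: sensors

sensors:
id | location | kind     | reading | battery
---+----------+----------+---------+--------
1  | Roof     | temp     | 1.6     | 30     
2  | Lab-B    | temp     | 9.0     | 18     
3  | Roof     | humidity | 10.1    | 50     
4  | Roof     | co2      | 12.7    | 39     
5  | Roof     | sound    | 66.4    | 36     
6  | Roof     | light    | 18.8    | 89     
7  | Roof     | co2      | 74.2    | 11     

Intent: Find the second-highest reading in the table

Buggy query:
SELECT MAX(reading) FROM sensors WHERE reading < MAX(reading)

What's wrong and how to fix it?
Bug: The inner MAX is an aggregate inside WHERE, which is not allowed

Fix: Compute the overall MAX in a subquery, then take MAX of rows below it

Corrected query:
SELECT MAX(reading) FROM sensors WHERE reading < (SELECT MAX(reading) FROM sensors)

Result:
MAX(reading)
------------
66.4        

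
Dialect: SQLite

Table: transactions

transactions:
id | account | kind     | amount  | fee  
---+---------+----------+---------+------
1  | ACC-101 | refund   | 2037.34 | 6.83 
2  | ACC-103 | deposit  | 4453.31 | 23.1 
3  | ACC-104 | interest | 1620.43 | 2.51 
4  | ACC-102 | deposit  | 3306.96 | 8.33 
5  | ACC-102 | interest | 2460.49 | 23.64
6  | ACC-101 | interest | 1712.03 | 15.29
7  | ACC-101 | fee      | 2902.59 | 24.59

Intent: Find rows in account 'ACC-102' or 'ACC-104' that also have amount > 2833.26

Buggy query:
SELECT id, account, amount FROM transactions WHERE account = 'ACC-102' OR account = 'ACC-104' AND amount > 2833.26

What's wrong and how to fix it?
Bug: AND binds tighter than OR, so this parses as account = 'ACC-102' OR (account = 'ACC-104' AND amount > 2833.26)

Fix: Add parentheses around the OR so the AND applies to both alternatives

Corrected query:
SELECT id, account, amount FROM transactions WHERE (account = 'ACC-102' OR account = 'ACC-104') AND amount > 2833.26

Result:
id | account | amount 
---+---------+--------
4  | ACC-102 | 3306.96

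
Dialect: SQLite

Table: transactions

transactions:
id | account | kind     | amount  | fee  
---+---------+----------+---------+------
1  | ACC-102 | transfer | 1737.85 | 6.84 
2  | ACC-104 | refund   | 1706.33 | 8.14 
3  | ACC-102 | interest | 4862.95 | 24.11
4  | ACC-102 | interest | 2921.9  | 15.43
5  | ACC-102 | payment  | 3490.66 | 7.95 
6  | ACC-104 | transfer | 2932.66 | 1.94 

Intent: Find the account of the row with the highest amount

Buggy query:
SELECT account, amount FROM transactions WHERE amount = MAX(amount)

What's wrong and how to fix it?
Bug: WHERE is evaluated per row; an aggregate over the whole table isn't defined there

Fix: Wrap MAX in a scalar subquery so WHERE compares against a single value

Corrected query:
SELECT account, amount FROM transactions WHERE amount = (SELECT MAX(amount) FROM transactions)

Result:
account | amount 
--------+--------
ACC-102 | 4862.95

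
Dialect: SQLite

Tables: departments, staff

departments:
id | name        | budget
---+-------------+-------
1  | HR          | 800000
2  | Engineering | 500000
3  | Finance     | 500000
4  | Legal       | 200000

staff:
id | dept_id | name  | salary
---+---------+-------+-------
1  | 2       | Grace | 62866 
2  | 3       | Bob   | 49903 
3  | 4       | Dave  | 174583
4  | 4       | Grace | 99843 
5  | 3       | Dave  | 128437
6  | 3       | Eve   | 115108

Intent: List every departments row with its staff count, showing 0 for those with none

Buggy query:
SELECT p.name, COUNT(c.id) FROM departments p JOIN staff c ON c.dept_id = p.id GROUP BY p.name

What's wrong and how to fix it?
Bug: INNER JOIN drops departments rows that have no matching staff rows

Fix: Switch to LEFT JOIN to retain unmatched parent rows

Corrected query:
SELECT p.name, COUNT(c.id) FROM departments p LEFT JOIN staff c ON c.dept_id = p.id GROUP BY p.name

Result:
name        | COUNT(c.id)
------------+------------
Engineering | 1          
Finance     | 3          
HR          | 0          
Legal       | 2          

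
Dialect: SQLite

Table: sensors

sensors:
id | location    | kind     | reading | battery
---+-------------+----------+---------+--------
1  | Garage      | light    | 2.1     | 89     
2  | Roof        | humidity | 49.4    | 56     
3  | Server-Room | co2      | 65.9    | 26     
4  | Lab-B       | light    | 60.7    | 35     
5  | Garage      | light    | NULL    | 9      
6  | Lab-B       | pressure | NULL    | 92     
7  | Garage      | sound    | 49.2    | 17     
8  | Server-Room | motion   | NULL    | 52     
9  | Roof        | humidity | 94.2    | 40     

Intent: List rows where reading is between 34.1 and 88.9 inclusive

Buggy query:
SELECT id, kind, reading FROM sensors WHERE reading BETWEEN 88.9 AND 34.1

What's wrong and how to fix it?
Bug: The bounds are reversed; BETWEEN a AND b requires a <= b to match anything

Fix: Swap the bounds so the smaller value comes first

Corrected query:
SELECT id, kind, reading FROM sensors WHERE reading BETWEEN 34.1 AND 88.9

Result:
id | kind     | reading
---+----------+--------
2  | humidity | 49.4   
3  | co2      | 65.9   
4  | light    | 60.7   
7  | sound    | 49.2   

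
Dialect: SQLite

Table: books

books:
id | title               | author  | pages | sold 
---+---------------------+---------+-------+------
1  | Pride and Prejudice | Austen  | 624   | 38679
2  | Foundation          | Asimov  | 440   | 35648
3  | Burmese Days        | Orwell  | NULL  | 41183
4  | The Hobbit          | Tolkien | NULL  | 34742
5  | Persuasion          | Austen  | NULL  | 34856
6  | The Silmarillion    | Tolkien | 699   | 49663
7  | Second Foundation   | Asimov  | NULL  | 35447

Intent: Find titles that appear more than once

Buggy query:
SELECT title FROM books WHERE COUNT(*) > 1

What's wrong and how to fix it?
Bug: WHERE can't reference COUNT(*); aggregates are computed after WHERE

Fix: GROUP BY title, then filter groups with HAVING COUNT(*) > 1

Corrected query:
SELECT title FROM books GROUP BY title HAVING COUNT(*) > 1

Result:
(no rows)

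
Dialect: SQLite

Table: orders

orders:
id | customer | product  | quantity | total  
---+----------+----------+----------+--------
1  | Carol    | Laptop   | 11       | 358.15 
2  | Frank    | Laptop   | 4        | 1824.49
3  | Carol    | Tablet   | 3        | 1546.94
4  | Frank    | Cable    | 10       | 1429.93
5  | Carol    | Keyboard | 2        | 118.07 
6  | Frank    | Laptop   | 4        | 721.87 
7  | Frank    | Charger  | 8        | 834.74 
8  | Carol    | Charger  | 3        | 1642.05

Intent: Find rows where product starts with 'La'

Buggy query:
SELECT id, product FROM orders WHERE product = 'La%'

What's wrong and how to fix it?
Bug: '=' compares the literal string including the % character; pattern matching needs LIKE

Fix: Use LIKE for wildcard pattern matching

Corrected query:
SELECT id, product FROM orders WHERE product LIKE 'La%'

Result:
id | product
---+--------
1  | Laptop 
2  | Laptop 
6  | Laptop 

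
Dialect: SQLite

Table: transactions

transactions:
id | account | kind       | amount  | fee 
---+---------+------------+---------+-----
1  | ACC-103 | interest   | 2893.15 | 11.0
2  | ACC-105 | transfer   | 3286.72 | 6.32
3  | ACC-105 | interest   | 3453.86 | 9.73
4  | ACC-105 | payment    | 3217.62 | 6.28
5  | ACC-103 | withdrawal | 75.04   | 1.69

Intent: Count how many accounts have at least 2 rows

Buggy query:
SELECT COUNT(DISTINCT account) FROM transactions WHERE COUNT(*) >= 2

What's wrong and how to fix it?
Bug: COUNT(*) cannot appear in WHERE; the per-group count doesn't exist yet

Fix: Use a subquery that GROUPs and filters with HAVING, then count its rows

Corrected query:
SELECT COUNT(*) FROM (SELECT account FROM transactions GROUP BY account HAVING COUNT(*) >= 2)

Result:
COUNT(*)
--------
2       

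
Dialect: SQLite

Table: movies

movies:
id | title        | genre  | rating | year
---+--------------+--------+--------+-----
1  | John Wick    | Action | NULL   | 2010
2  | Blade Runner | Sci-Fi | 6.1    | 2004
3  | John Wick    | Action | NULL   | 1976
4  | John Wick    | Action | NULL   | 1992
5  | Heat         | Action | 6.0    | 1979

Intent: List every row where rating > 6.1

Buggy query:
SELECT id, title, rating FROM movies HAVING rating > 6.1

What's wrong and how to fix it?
Bug: HAVING filters the output of aggregation, but this query has no GROUP BY and no aggregate functions, so SQLite rejects it (HAVING clause on a non-aggregate query); the condition here is per row

Fix: Replace HAVING with WHERE since the condition applies to individual rows

Corrected query:
SELECT id, title, rating FROM movies WHERE rating > 6.1

Result:
(no rows)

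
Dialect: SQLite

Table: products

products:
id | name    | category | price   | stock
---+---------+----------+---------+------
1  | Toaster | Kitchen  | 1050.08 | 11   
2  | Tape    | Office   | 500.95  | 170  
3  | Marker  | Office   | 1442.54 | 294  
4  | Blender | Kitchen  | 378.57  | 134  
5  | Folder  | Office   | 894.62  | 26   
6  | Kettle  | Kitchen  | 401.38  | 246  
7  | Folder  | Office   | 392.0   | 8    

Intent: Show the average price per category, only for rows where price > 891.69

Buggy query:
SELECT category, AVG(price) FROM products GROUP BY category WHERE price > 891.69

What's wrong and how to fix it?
Bug: Row-level WHERE must come before GROUP BY in the clause order

Fix: Move the WHERE clause before GROUP BY

Corrected query:
SELECT category, AVG(price) FROM products WHERE price > 891.69 GROUP BY category

Result:
category | AVG(price)
---------+-----------
Kitchen  | 1050.08   
Office   | 1168.58   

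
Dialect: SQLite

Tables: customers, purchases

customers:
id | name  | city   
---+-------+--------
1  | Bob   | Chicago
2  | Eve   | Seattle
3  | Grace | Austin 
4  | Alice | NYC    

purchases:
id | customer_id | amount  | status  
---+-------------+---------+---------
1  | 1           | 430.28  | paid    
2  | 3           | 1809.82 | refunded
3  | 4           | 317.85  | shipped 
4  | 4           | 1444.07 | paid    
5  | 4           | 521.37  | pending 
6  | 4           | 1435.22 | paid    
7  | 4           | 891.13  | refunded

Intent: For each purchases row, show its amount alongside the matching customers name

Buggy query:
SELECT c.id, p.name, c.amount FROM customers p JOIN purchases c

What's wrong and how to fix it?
Bug: JOIN with no ON clause produces a cartesian product; every purchases row pairs with every customers row

Fix: Add ON c.customer_id = p.id to the JOIN

Corrected query:
SELECT c.id, p.name, c.amount FROM customers p JOIN purchases c ON c.customer_id = p.id

Result:
id | name  | amount 
---+-------+--------
1  | Bob   | 430.28 
2  | Grace | 1809.82
3  | Alice | 317.85 
4  | Alice | 1444.07
5  | Alice | 521.37 
6  | Alice | 1435.22
7  | Alice | 891.13 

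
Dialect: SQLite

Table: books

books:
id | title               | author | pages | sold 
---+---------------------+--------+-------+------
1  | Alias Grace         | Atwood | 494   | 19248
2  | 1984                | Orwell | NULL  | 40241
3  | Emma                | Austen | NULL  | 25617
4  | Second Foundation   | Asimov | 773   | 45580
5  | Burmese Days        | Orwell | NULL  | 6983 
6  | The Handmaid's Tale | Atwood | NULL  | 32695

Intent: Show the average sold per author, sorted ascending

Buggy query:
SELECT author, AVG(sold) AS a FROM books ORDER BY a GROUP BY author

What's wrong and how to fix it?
Bug: GROUP BY must precede ORDER BY

Fix: Reorder: SELECT … FROM … GROUP BY … ORDER BY …

Corrected query:
SELECT author, AVG(sold) AS a FROM books GROUP BY author ORDER BY a

Result:
author | a      
-------+--------
Orwell | 23612  
Austen | 25617  
Atwood | 25971.5
Asimov | 45580  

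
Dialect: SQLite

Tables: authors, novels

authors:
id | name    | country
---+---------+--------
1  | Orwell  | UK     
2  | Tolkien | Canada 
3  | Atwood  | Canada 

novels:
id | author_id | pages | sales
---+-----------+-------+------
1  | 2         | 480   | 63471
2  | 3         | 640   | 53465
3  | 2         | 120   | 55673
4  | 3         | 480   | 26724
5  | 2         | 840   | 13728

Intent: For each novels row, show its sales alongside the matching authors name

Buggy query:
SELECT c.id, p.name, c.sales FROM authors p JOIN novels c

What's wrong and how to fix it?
Bug: Missing join condition: each novels row is matched to all authors rows instead of just its own

Fix: Specify the join condition linking the foreign key to the parent id

Corrected query:
SELECT c.id, p.name, c.sales FROM authors p JOIN novels c ON c.author_id = p.id

Result:
id | name    | sales
---+---------+------
1  | Tolkien | 63471
2  | Atwood  | 53465
3  | Tolkien | 55673
4  | Atwood  | 26724
5  | Tolkien | 13728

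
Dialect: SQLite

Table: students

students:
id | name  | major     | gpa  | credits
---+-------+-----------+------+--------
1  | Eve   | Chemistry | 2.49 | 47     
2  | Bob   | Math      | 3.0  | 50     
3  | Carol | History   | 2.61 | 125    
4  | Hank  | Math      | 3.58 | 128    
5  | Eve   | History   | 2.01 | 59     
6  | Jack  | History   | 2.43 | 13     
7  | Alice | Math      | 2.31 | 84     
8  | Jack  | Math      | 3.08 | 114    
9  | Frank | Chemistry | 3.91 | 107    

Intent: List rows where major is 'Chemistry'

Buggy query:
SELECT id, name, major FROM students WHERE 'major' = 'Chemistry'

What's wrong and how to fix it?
Bug: 'major' in single quotes is a string literal, not the column; the comparison is literal-vs-literal and never true

Fix: Remove the quotes around the column name (or use double quotes for an identifier)

Corrected query:
SELECT id, name, major FROM students WHERE major = 'Chemistry'

Result:
id | name  | major    
---+-------+----------
1  | Eve   | Chemistry
9  | Frank | Chemistry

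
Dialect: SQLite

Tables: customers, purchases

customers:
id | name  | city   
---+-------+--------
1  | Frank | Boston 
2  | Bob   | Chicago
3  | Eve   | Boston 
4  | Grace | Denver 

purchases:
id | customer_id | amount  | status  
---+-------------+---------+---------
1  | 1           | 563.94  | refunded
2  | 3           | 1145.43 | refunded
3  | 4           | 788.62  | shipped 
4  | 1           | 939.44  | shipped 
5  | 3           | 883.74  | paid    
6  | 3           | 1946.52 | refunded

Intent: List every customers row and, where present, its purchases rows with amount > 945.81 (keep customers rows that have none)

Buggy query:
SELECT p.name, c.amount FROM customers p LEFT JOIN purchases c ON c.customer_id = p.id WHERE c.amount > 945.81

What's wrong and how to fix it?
Bug: Filtering c.amount in WHERE discards the NULL rows produced by LEFT JOIN, turning it into an inner join

Fix: Move the right-table condition into the ON clause so unmatched parents are kept

Corrected query:
SELECT p.name, c.amount FROM customers p LEFT JOIN purchases c ON c.customer_id = p.id AND c.amount > 945.81

Result:
name  | amount 
------+--------
Frank | NULL   
Bob   | NULL   
Eve   | 1145.43
Eve   | 1946.52
Grace | NULL   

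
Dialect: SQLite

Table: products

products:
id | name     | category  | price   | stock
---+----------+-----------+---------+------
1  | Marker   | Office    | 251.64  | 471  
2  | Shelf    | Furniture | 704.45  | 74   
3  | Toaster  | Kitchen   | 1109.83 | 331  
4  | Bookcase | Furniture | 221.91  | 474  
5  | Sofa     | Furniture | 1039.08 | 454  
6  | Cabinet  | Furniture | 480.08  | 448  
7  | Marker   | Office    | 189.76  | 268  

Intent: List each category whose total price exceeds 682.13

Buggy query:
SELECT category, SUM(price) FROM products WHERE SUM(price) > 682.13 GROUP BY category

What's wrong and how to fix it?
Bug: SUM(price) is an aggregate, but WHERE filters rows before aggregation

Fix: Use HAVING (which filters groups after aggregation) instead of WHERE

Corrected query:
SELECT category, SUM(price) FROM products GROUP BY category HAVING SUM(price) > 682.13

Result:
category  | SUM(price)
----------+-----------
Furniture | 2445.52   
Kitchen   | 1109.83   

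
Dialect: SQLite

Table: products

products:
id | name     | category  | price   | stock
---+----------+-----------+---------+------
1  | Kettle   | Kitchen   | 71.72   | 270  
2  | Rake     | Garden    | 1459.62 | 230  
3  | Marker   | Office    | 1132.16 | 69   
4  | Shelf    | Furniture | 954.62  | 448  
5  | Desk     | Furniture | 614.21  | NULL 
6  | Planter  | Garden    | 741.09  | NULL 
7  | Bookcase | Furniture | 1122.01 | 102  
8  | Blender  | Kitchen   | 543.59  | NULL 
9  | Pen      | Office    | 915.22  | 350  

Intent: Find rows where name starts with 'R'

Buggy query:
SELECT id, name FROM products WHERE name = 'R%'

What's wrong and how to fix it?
Bug: '=' compares the literal string including the % character; pattern matching needs LIKE

Fix: Use LIKE for wildcard pattern matching

Corrected query:
SELECT id, name FROM products WHERE name LIKE 'R%'

Result:
id | name
---+-----
2  | Rake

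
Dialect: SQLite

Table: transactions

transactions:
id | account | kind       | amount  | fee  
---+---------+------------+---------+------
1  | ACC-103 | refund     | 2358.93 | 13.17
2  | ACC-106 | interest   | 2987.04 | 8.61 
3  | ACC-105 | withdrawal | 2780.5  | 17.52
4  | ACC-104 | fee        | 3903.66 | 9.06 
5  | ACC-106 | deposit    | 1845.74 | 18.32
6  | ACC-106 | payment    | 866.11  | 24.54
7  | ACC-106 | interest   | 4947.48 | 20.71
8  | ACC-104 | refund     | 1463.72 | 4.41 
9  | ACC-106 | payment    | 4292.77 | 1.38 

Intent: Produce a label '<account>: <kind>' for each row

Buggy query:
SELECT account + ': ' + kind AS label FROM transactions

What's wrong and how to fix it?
Bug: '+' is numeric addition; on text columns SQLite converts them to 0 instead of concatenating

Fix: Replace + with || to concatenate text

Corrected query:
SELECT account || ': ' || kind AS label FROM transactions

Result:
label              
-------------------
ACC-103: refund    
ACC-106: interest  
ACC-105: withdrawal
ACC-104: fee       
ACC-106: deposit   
ACC-106: payment   
ACC-106: interest  
ACC-104: refund    
ACC-106: payment   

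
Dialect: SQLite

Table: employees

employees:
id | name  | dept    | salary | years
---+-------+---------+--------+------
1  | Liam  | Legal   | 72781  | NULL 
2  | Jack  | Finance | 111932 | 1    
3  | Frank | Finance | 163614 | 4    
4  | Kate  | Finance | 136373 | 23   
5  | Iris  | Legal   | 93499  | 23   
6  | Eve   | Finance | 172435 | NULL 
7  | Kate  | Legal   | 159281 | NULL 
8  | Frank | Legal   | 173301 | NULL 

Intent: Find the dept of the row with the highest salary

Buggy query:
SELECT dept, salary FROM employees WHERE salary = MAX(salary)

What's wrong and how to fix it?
Bug: WHERE is evaluated per row; an aggregate over the whole table isn't defined there

Fix: Use a subquery: WHERE salary = (SELECT MAX(salary) FROM employees)

Corrected query:
SELECT dept, salary FROM employees WHERE salary = (SELECT MAX(salary) FROM employees)

Result:
dept  | salary
------+-------
Legal | 173301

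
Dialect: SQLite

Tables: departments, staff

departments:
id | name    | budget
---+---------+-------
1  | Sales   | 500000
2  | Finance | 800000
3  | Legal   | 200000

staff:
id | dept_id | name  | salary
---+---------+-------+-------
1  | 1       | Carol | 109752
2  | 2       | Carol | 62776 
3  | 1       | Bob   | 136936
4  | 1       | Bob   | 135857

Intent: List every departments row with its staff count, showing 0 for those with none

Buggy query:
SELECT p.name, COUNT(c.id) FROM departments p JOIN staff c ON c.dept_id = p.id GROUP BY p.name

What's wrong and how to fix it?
Bug: INNER JOIN drops departments rows that have no matching staff rows

Fix: Use LEFT JOIN so parents without children still appear (COUNT(c.id) gives 0)

Corrected query:
SELECT p.name, COUNT(c.id) FROM departments p LEFT JOIN staff c ON c.dept_id = p.id GROUP BY p.name

Result:
name    | COUNT(c.id)
--------+------------
Finance | 1          
Legal   | 0          
Sales   | 3          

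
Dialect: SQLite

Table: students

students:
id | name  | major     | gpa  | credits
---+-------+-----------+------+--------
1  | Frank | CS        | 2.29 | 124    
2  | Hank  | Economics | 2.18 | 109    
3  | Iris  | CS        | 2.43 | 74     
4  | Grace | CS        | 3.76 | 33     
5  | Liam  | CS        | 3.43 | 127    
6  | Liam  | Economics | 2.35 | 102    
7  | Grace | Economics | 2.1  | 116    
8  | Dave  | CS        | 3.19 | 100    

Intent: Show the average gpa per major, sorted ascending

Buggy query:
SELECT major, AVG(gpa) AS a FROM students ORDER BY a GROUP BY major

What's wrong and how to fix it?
Bug: ORDER BY appears before GROUP BY; SQL clause order requires GROUP BY first

Fix: Reorder: SELECT … FROM … GROUP BY … ORDER BY …

Corrected query:
SELECT major, AVG(gpa) AS a FROM students GROUP BY major ORDER BY a

Result:
major     | a   
----------+-----
Economics | 2.21
CS        | 3.02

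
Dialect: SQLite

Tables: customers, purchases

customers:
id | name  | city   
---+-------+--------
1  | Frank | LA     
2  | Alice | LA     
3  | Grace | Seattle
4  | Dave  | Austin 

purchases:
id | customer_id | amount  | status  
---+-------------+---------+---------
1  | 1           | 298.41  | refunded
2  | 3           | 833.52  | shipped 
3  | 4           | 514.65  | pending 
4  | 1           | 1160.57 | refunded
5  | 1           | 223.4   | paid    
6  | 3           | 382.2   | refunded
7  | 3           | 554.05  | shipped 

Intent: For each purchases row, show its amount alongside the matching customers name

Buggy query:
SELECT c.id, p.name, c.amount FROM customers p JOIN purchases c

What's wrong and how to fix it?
Bug: Missing join condition: each purchases row is matched to all customers rows instead of just its own

Fix: Specify the join condition linking the foreign key to the parent id

Corrected query:
SELECT c.id, p.name, c.amount FROM customers p JOIN purchases c ON c.customer_id = p.id

Result:
id | name  | amount 
---+-------+--------
1  | Frank | 298.41 
2  | Grace | 833.52 
3  | Dave  | 514.65 
4  | Frank | 1160.57
5  | Frank | 223.4  
6  | Grace | 382.2  
7  | Grace | 554.05 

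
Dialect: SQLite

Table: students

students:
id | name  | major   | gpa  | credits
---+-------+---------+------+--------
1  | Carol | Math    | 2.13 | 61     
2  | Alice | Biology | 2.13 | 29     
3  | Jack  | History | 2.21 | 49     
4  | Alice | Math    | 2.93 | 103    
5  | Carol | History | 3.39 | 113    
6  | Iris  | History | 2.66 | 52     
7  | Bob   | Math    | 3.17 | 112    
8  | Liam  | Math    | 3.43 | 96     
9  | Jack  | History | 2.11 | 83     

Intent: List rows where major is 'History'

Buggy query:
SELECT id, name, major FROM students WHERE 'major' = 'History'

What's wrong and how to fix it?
Bug: Single quotes denote string literals in SQL; the column name is being compared as a constant string

Fix: Reference the column as major without single quotes

Corrected query:
SELECT id, name, major FROM students WHERE major = 'History'

Result:
id | name  | major  
---+-------+--------
3  | Jack  | History
5  | Carol | History
6  | Iris  | History
9  | Jack  | History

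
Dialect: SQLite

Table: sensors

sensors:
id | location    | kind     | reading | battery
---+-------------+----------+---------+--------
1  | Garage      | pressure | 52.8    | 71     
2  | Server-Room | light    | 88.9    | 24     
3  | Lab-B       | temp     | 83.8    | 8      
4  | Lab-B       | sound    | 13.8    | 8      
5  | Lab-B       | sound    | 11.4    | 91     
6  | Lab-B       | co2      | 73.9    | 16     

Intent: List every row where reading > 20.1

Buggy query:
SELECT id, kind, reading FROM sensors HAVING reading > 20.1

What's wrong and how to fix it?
Bug: This is a non-aggregate query (no GROUP BY, no aggregates), so in SQLite the HAVING clause is invalid here; a row-level condition belongs in WHERE

Fix: Use WHERE for row-level filtering

Corrected query:
SELECT id, kind, reading FROM sensors WHERE reading > 20.1

Result:
id | kind     | reading
---+----------+--------
1  | pressure | 52.8   
2  | light    | 88.9   
3  | temp     | 83.8   
6  | co2      | 73.9   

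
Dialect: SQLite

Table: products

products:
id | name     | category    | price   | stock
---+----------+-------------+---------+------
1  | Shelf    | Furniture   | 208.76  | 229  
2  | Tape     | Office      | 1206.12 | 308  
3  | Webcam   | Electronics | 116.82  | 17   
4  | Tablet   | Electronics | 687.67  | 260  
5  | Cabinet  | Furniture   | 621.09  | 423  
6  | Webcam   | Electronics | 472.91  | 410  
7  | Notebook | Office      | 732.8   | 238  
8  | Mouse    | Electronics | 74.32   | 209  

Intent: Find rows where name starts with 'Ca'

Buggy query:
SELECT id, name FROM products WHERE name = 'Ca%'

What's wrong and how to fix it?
Bug: Wildcards only work with LIKE; '=' treats '%' as a literal character

Fix: Use LIKE for wildcard pattern matching

Corrected query:
SELECT id, name FROM products WHERE name LIKE 'Ca%'

Result:
id | name   
---+--------
5  | Cabinet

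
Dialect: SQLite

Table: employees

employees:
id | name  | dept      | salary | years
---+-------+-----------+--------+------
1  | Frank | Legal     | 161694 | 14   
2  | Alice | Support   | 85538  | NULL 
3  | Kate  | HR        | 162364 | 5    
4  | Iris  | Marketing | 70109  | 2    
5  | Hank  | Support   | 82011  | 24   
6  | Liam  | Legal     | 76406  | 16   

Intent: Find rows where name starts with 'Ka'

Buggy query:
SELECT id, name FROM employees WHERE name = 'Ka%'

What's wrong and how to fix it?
Bug: Wildcards only work with LIKE; '=' treats '%' as a literal character

Fix: Replace '=' with LIKE so 'Ka%' is treated as a pattern

Corrected query:
SELECT id, name FROM employees WHERE name LIKE 'Ka%'

Result:
id | name
---+-----
3  | Kate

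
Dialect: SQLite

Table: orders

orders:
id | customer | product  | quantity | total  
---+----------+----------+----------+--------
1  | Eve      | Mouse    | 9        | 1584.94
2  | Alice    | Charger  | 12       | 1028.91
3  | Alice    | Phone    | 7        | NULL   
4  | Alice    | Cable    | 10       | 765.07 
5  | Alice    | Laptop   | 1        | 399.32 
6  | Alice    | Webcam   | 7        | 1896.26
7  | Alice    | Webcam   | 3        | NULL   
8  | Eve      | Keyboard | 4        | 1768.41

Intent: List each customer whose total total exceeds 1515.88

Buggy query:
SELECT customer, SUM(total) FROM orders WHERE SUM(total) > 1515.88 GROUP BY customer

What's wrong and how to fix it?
Bug: SUM(total) is an aggregate, but WHERE filters rows before aggregation

Fix: Move the aggregate condition to a HAVING clause

Corrected query:
SELECT customer, SUM(total) FROM orders GROUP BY customer HAVING SUM(total) > 1515.88

Result:
customer | SUM(total)
---------+-----------
Alice    | 4089.56   
Eve      | 3353.35   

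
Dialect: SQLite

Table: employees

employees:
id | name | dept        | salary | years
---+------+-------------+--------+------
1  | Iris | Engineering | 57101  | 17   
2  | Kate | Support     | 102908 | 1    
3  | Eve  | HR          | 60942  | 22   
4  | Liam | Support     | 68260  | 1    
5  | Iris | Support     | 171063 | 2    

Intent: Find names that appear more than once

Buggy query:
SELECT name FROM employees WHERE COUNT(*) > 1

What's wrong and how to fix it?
Bug: COUNT(*) is an aggregate and cannot be used in WHERE

Fix: GROUP BY name, then filter groups with HAVING COUNT(*) > 1

Corrected query:
SELECT name FROM employees GROUP BY name HAVING COUNT(*) > 1

Result:
name
----
Iris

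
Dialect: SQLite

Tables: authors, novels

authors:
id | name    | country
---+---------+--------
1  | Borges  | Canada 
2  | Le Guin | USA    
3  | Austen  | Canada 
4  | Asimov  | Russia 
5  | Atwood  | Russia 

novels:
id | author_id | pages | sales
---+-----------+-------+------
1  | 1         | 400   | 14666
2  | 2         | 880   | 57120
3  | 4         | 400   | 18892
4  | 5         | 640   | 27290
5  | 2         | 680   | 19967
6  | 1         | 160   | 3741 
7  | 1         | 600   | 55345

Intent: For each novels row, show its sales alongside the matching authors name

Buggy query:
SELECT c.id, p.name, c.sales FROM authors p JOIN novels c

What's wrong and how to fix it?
Bug: JOIN with no ON clause produces a cartesian product; every novels row pairs with every authors row

Fix: Add ON c.author_id = p.id to the JOIN

Corrected query:
SELECT c.id, p.name, c.sales FROM authors p JOIN novels c ON c.author_id = p.id

Result:
id | name    | sales
---+---------+------
1  | Borges  | 14666
2  | Le Guin | 57120
3  | Asimov  | 18892
4  | Atwood  | 27290
5  | Le Guin | 19967
6  | Borges  | 3741 
7  | Borges  | 55345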